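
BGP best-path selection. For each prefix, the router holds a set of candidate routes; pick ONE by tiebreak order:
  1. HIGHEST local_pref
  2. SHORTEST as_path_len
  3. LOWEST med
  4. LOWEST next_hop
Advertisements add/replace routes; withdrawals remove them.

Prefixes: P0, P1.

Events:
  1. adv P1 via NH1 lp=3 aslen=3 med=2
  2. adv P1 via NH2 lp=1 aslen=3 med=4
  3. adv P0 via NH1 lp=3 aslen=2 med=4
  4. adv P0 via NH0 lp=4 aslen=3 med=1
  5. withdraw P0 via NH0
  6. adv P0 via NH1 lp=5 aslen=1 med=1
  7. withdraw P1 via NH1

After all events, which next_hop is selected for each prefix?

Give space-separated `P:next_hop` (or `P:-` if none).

Answer: P0:NH1 P1:NH2

Derivation:
Op 1: best P0=- P1=NH1
Op 2: best P0=- P1=NH1
Op 3: best P0=NH1 P1=NH1
Op 4: best P0=NH0 P1=NH1
Op 5: best P0=NH1 P1=NH1
Op 6: best P0=NH1 P1=NH1
Op 7: best P0=NH1 P1=NH2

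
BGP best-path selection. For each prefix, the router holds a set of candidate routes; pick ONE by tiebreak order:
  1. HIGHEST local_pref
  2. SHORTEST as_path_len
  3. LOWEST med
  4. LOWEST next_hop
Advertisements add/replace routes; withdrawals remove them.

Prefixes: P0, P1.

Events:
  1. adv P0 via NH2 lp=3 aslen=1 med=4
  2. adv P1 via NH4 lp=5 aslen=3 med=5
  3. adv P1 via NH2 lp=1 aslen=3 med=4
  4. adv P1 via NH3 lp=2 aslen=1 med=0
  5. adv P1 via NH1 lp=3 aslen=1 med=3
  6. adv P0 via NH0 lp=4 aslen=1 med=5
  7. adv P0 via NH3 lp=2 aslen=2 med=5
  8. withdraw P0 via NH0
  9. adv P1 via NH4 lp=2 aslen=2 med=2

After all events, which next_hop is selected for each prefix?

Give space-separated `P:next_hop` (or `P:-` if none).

Op 1: best P0=NH2 P1=-
Op 2: best P0=NH2 P1=NH4
Op 3: best P0=NH2 P1=NH4
Op 4: best P0=NH2 P1=NH4
Op 5: best P0=NH2 P1=NH4
Op 6: best P0=NH0 P1=NH4
Op 7: best P0=NH0 P1=NH4
Op 8: best P0=NH2 P1=NH4
Op 9: best P0=NH2 P1=NH1

Answer: P0:NH2 P1:NH1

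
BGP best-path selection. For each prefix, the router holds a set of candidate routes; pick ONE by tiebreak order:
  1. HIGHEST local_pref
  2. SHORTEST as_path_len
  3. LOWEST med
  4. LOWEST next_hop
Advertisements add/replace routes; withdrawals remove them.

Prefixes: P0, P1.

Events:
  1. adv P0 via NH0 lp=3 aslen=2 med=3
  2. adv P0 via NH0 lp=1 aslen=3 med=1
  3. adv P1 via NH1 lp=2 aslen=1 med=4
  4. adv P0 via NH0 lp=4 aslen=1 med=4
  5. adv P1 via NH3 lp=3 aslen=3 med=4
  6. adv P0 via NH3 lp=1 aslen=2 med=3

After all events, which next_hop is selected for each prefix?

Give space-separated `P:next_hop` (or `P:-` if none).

Answer: P0:NH0 P1:NH3

Derivation:
Op 1: best P0=NH0 P1=-
Op 2: best P0=NH0 P1=-
Op 3: best P0=NH0 P1=NH1
Op 4: best P0=NH0 P1=NH1
Op 5: best P0=NH0 P1=NH3
Op 6: best P0=NH0 P1=NH3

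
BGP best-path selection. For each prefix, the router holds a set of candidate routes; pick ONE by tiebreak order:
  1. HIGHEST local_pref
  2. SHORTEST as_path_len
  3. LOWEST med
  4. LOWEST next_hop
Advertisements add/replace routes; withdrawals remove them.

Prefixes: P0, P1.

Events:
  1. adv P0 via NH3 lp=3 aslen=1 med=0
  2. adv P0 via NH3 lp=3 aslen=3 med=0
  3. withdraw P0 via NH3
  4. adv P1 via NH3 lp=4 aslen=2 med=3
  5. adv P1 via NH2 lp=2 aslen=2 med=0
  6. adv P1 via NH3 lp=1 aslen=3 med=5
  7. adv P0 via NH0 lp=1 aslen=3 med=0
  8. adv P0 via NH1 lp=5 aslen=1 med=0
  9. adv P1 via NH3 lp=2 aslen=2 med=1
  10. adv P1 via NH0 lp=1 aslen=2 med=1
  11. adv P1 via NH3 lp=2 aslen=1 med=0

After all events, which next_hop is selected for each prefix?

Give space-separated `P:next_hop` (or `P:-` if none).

Answer: P0:NH1 P1:NH3

Derivation:
Op 1: best P0=NH3 P1=-
Op 2: best P0=NH3 P1=-
Op 3: best P0=- P1=-
Op 4: best P0=- P1=NH3
Op 5: best P0=- P1=NH3
Op 6: best P0=- P1=NH2
Op 7: best P0=NH0 P1=NH2
Op 8: best P0=NH1 P1=NH2
Op 9: best P0=NH1 P1=NH2
Op 10: best P0=NH1 P1=NH2
Op 11: best P0=NH1 P1=NH3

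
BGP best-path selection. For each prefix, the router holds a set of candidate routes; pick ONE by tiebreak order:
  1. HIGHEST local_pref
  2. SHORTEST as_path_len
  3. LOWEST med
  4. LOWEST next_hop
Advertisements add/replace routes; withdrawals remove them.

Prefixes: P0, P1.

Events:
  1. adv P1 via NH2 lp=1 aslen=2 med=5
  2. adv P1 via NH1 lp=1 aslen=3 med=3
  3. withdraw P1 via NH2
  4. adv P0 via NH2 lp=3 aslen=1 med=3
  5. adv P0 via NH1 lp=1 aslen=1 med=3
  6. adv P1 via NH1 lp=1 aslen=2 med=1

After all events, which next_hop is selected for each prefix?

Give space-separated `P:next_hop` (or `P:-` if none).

Answer: P0:NH2 P1:NH1

Derivation:
Op 1: best P0=- P1=NH2
Op 2: best P0=- P1=NH2
Op 3: best P0=- P1=NH1
Op 4: best P0=NH2 P1=NH1
Op 5: best P0=NH2 P1=NH1
Op 6: best P0=NH2 P1=NH1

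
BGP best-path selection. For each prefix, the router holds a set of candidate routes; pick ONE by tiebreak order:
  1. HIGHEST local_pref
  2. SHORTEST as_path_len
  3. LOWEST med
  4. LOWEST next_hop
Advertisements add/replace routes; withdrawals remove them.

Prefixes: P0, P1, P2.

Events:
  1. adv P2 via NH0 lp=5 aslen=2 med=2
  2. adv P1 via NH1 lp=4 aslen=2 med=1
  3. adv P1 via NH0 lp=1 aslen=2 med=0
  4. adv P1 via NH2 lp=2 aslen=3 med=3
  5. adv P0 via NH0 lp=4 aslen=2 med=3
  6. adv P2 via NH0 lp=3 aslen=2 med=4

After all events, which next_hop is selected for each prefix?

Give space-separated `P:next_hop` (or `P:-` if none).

Answer: P0:NH0 P1:NH1 P2:NH0

Derivation:
Op 1: best P0=- P1=- P2=NH0
Op 2: best P0=- P1=NH1 P2=NH0
Op 3: best P0=- P1=NH1 P2=NH0
Op 4: best P0=- P1=NH1 P2=NH0
Op 5: best P0=NH0 P1=NH1 P2=NH0
Op 6: best P0=NH0 P1=NH1 P2=NH0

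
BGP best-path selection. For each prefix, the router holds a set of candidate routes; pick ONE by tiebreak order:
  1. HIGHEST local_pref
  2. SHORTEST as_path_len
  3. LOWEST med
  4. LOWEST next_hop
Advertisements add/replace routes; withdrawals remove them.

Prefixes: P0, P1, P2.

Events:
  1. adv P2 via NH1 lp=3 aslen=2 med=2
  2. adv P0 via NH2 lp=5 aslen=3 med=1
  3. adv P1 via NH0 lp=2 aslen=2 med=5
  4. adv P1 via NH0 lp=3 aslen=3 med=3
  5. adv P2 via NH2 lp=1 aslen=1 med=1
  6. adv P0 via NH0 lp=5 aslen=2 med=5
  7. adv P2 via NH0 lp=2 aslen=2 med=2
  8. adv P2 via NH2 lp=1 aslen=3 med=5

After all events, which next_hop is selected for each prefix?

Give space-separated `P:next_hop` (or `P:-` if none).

Answer: P0:NH0 P1:NH0 P2:NH1

Derivation:
Op 1: best P0=- P1=- P2=NH1
Op 2: best P0=NH2 P1=- P2=NH1
Op 3: best P0=NH2 P1=NH0 P2=NH1
Op 4: best P0=NH2 P1=NH0 P2=NH1
Op 5: best P0=NH2 P1=NH0 P2=NH1
Op 6: best P0=NH0 P1=NH0 P2=NH1
Op 7: best P0=NH0 P1=NH0 P2=NH1
Op 8: best P0=NH0 P1=NH0 P2=NH1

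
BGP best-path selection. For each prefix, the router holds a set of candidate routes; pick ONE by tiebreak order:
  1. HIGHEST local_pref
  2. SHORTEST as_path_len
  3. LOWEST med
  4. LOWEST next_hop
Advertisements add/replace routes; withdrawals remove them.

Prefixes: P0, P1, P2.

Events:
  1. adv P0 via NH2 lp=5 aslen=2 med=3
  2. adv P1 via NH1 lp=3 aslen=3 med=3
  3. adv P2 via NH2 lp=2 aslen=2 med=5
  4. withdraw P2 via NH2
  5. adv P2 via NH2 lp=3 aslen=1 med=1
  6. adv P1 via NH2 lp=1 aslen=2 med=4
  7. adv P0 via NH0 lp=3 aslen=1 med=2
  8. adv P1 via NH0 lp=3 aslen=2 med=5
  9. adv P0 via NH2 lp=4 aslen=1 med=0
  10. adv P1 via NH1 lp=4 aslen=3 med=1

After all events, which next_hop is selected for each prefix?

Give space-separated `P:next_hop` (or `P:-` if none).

Op 1: best P0=NH2 P1=- P2=-
Op 2: best P0=NH2 P1=NH1 P2=-
Op 3: best P0=NH2 P1=NH1 P2=NH2
Op 4: best P0=NH2 P1=NH1 P2=-
Op 5: best P0=NH2 P1=NH1 P2=NH2
Op 6: best P0=NH2 P1=NH1 P2=NH2
Op 7: best P0=NH2 P1=NH1 P2=NH2
Op 8: best P0=NH2 P1=NH0 P2=NH2
Op 9: best P0=NH2 P1=NH0 P2=NH2
Op 10: best P0=NH2 P1=NH1 P2=NH2

Answer: P0:NH2 P1:NH1 P2:NH2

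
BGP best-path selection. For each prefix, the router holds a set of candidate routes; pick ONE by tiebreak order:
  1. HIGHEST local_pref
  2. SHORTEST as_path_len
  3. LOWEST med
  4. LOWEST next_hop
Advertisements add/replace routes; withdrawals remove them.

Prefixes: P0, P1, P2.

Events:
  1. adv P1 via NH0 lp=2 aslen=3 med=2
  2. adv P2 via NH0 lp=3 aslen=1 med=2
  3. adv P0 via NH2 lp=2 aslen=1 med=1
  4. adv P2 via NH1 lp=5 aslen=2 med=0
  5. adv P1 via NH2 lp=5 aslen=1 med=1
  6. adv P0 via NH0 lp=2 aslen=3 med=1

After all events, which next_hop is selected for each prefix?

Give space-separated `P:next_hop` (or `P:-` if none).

Answer: P0:NH2 P1:NH2 P2:NH1

Derivation:
Op 1: best P0=- P1=NH0 P2=-
Op 2: best P0=- P1=NH0 P2=NH0
Op 3: best P0=NH2 P1=NH0 P2=NH0
Op 4: best P0=NH2 P1=NH0 P2=NH1
Op 5: best P0=NH2 P1=NH2 P2=NH1
Op 6: best P0=NH2 P1=NH2 P2=NH1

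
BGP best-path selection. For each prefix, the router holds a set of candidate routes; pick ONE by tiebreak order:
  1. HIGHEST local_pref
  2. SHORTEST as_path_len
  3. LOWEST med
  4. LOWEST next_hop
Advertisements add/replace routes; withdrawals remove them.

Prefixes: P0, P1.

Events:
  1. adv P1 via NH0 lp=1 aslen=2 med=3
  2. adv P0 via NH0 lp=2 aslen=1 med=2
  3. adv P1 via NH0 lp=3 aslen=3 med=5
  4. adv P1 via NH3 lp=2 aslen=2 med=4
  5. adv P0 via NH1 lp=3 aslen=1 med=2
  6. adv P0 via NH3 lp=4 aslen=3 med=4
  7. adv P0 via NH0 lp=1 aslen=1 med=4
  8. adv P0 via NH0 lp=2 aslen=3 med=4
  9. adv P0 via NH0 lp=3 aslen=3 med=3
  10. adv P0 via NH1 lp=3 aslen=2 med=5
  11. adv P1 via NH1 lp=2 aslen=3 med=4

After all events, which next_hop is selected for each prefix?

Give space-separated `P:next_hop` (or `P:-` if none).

Op 1: best P0=- P1=NH0
Op 2: best P0=NH0 P1=NH0
Op 3: best P0=NH0 P1=NH0
Op 4: best P0=NH0 P1=NH0
Op 5: best P0=NH1 P1=NH0
Op 6: best P0=NH3 P1=NH0
Op 7: best P0=NH3 P1=NH0
Op 8: best P0=NH3 P1=NH0
Op 9: best P0=NH3 P1=NH0
Op 10: best P0=NH3 P1=NH0
Op 11: best P0=NH3 P1=NH0

Answer: P0:NH3 P1:NH0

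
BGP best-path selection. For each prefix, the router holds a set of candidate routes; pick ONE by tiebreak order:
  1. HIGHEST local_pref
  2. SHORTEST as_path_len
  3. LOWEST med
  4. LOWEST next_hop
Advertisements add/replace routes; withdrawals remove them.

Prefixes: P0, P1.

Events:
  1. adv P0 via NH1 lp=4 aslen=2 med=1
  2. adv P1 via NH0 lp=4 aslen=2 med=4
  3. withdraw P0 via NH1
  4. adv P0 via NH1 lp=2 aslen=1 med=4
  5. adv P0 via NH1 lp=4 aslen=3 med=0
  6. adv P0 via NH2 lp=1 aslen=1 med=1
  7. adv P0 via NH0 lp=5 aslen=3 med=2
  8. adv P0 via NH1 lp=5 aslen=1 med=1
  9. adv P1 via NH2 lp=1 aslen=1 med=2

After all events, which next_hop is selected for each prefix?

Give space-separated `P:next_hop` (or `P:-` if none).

Answer: P0:NH1 P1:NH0

Derivation:
Op 1: best P0=NH1 P1=-
Op 2: best P0=NH1 P1=NH0
Op 3: best P0=- P1=NH0
Op 4: best P0=NH1 P1=NH0
Op 5: best P0=NH1 P1=NH0
Op 6: best P0=NH1 P1=NH0
Op 7: best P0=NH0 P1=NH0
Op 8: best P0=NH1 P1=NH0
Op 9: best P0=NH1 P1=NH0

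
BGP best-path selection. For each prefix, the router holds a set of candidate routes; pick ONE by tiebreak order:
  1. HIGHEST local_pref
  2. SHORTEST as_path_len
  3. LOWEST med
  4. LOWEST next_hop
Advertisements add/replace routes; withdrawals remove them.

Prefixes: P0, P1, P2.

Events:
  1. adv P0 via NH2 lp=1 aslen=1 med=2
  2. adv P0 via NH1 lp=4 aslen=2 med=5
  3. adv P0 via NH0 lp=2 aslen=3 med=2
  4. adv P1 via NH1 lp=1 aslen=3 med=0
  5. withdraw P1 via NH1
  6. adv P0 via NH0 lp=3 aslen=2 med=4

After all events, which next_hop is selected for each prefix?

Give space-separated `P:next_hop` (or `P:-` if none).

Answer: P0:NH1 P1:- P2:-

Derivation:
Op 1: best P0=NH2 P1=- P2=-
Op 2: best P0=NH1 P1=- P2=-
Op 3: best P0=NH1 P1=- P2=-
Op 4: best P0=NH1 P1=NH1 P2=-
Op 5: best P0=NH1 P1=- P2=-
Op 6: best P0=NH1 P1=- P2=-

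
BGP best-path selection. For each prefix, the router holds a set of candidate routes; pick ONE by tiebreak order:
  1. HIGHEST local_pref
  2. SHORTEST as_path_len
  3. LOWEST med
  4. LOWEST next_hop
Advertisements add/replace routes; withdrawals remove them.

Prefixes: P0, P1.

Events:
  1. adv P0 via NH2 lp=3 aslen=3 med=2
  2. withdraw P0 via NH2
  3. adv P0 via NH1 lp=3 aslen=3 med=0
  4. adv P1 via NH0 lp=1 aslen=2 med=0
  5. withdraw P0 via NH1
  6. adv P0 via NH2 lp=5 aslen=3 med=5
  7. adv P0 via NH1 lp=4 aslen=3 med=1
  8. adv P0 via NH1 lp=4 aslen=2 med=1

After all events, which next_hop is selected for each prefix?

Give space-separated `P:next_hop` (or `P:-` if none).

Answer: P0:NH2 P1:NH0

Derivation:
Op 1: best P0=NH2 P1=-
Op 2: best P0=- P1=-
Op 3: best P0=NH1 P1=-
Op 4: best P0=NH1 P1=NH0
Op 5: best P0=- P1=NH0
Op 6: best P0=NH2 P1=NH0
Op 7: best P0=NH2 P1=NH0
Op 8: best P0=NH2 P1=NH0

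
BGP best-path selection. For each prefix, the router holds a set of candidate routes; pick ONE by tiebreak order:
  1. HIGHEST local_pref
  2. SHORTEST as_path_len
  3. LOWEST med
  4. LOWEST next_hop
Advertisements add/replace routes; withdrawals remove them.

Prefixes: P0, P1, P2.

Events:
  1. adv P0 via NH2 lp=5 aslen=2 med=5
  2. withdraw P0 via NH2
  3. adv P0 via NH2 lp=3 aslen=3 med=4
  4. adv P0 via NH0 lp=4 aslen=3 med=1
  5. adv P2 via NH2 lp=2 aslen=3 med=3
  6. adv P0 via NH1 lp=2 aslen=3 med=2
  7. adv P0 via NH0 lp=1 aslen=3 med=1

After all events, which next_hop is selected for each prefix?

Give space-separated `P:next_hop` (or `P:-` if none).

Op 1: best P0=NH2 P1=- P2=-
Op 2: best P0=- P1=- P2=-
Op 3: best P0=NH2 P1=- P2=-
Op 4: best P0=NH0 P1=- P2=-
Op 5: best P0=NH0 P1=- P2=NH2
Op 6: best P0=NH0 P1=- P2=NH2
Op 7: best P0=NH2 P1=- P2=NH2

Answer: P0:NH2 P1:- P2:NH2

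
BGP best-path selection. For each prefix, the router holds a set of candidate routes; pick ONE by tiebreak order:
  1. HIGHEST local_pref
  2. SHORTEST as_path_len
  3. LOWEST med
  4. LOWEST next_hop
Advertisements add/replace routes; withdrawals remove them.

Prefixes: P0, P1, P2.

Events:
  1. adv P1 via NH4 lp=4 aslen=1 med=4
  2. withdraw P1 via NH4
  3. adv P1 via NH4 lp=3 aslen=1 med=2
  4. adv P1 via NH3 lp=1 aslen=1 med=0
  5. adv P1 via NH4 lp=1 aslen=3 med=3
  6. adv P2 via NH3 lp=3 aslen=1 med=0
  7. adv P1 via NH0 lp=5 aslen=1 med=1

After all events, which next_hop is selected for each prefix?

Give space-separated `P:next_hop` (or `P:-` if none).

Op 1: best P0=- P1=NH4 P2=-
Op 2: best P0=- P1=- P2=-
Op 3: best P0=- P1=NH4 P2=-
Op 4: best P0=- P1=NH4 P2=-
Op 5: best P0=- P1=NH3 P2=-
Op 6: best P0=- P1=NH3 P2=NH3
Op 7: best P0=- P1=NH0 P2=NH3

Answer: P0:- P1:NH0 P2:NH3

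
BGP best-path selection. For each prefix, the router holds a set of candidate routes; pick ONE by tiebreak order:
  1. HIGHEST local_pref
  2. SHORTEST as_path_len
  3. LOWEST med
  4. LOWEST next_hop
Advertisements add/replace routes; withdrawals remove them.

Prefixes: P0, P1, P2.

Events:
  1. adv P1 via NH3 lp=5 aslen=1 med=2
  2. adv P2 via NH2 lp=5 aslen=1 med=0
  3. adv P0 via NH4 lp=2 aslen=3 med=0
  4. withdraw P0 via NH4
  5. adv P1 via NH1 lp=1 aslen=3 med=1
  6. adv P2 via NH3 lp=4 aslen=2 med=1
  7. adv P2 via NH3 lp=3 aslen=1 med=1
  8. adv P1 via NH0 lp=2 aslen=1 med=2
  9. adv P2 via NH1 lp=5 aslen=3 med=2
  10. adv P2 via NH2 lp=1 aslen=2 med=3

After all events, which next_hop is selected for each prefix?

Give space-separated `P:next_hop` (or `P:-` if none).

Op 1: best P0=- P1=NH3 P2=-
Op 2: best P0=- P1=NH3 P2=NH2
Op 3: best P0=NH4 P1=NH3 P2=NH2
Op 4: best P0=- P1=NH3 P2=NH2
Op 5: best P0=- P1=NH3 P2=NH2
Op 6: best P0=- P1=NH3 P2=NH2
Op 7: best P0=- P1=NH3 P2=NH2
Op 8: best P0=- P1=NH3 P2=NH2
Op 9: best P0=- P1=NH3 P2=NH2
Op 10: best P0=- P1=NH3 P2=NH1

Answer: P0:- P1:NH3 P2:NH1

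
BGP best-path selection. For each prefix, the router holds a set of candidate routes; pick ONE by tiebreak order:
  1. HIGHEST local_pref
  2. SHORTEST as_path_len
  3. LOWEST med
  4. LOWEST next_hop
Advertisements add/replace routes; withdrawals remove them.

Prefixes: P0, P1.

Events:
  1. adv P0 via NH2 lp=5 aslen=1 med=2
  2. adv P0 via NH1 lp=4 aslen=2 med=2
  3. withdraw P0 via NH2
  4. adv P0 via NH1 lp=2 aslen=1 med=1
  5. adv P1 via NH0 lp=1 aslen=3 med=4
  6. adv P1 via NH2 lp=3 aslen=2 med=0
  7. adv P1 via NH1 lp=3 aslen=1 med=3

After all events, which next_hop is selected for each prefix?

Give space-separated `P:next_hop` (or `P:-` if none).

Answer: P0:NH1 P1:NH1

Derivation:
Op 1: best P0=NH2 P1=-
Op 2: best P0=NH2 P1=-
Op 3: best P0=NH1 P1=-
Op 4: best P0=NH1 P1=-
Op 5: best P0=NH1 P1=NH0
Op 6: best P0=NH1 P1=NH2
Op 7: best P0=NH1 P1=NH1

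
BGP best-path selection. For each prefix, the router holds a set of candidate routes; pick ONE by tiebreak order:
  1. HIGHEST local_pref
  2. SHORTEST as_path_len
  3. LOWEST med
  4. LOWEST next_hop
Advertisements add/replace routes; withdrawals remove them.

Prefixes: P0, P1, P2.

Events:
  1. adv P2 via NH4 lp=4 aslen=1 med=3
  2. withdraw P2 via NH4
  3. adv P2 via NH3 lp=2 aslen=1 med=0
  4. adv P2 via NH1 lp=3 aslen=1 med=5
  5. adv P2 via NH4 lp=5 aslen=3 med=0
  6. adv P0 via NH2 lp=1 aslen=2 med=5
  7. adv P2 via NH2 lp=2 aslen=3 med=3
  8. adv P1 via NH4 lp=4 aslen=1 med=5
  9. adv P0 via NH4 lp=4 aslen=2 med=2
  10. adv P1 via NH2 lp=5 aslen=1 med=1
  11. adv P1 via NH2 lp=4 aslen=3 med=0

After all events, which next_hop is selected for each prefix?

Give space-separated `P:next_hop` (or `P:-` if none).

Op 1: best P0=- P1=- P2=NH4
Op 2: best P0=- P1=- P2=-
Op 3: best P0=- P1=- P2=NH3
Op 4: best P0=- P1=- P2=NH1
Op 5: best P0=- P1=- P2=NH4
Op 6: best P0=NH2 P1=- P2=NH4
Op 7: best P0=NH2 P1=- P2=NH4
Op 8: best P0=NH2 P1=NH4 P2=NH4
Op 9: best P0=NH4 P1=NH4 P2=NH4
Op 10: best P0=NH4 P1=NH2 P2=NH4
Op 11: best P0=NH4 P1=NH4 P2=NH4

Answer: P0:NH4 P1:NH4 P2:NH4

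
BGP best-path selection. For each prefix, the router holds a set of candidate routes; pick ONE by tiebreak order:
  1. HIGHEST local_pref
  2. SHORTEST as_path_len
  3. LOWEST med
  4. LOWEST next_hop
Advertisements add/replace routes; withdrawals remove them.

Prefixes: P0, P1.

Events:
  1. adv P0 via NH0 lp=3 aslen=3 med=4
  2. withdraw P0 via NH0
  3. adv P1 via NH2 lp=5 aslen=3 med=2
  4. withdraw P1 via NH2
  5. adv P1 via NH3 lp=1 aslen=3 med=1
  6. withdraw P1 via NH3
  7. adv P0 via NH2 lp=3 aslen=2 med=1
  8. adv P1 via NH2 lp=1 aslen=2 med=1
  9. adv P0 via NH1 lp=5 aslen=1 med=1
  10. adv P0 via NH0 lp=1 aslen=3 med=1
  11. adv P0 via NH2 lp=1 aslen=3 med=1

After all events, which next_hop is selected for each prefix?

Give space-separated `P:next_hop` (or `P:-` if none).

Op 1: best P0=NH0 P1=-
Op 2: best P0=- P1=-
Op 3: best P0=- P1=NH2
Op 4: best P0=- P1=-
Op 5: best P0=- P1=NH3
Op 6: best P0=- P1=-
Op 7: best P0=NH2 P1=-
Op 8: best P0=NH2 P1=NH2
Op 9: best P0=NH1 P1=NH2
Op 10: best P0=NH1 P1=NH2
Op 11: best P0=NH1 P1=NH2

Answer: P0:NH1 P1:NH2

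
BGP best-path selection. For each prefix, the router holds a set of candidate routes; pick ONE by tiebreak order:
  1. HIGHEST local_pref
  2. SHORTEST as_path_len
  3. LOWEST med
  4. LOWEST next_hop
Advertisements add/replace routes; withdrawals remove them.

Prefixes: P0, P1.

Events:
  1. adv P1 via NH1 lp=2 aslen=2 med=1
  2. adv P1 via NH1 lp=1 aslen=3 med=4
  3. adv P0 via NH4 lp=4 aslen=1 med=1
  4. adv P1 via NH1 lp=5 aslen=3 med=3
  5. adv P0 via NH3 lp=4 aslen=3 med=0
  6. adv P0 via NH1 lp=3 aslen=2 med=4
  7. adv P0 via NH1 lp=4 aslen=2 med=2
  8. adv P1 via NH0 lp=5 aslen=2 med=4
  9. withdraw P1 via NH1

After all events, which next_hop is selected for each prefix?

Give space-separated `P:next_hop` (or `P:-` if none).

Answer: P0:NH4 P1:NH0

Derivation:
Op 1: best P0=- P1=NH1
Op 2: best P0=- P1=NH1
Op 3: best P0=NH4 P1=NH1
Op 4: best P0=NH4 P1=NH1
Op 5: best P0=NH4 P1=NH1
Op 6: best P0=NH4 P1=NH1
Op 7: best P0=NH4 P1=NH1
Op 8: best P0=NH4 P1=NH0
Op 9: best P0=NH4 P1=NH0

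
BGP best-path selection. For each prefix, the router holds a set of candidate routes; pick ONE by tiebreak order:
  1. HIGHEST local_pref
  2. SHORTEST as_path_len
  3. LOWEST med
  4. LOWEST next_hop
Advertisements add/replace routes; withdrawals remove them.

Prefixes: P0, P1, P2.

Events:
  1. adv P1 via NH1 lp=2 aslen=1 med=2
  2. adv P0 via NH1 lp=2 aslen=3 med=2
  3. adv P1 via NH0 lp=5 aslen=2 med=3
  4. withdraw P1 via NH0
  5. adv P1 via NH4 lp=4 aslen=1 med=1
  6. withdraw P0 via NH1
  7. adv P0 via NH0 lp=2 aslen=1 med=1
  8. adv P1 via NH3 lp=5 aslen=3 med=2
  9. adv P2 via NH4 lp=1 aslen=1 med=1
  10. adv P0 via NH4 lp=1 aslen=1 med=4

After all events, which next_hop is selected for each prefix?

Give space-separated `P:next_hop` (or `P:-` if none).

Answer: P0:NH0 P1:NH3 P2:NH4

Derivation:
Op 1: best P0=- P1=NH1 P2=-
Op 2: best P0=NH1 P1=NH1 P2=-
Op 3: best P0=NH1 P1=NH0 P2=-
Op 4: best P0=NH1 P1=NH1 P2=-
Op 5: best P0=NH1 P1=NH4 P2=-
Op 6: best P0=- P1=NH4 P2=-
Op 7: best P0=NH0 P1=NH4 P2=-
Op 8: best P0=NH0 P1=NH3 P2=-
Op 9: best P0=NH0 P1=NH3 P2=NH4
Op 10: best P0=NH0 P1=NH3 P2=NH4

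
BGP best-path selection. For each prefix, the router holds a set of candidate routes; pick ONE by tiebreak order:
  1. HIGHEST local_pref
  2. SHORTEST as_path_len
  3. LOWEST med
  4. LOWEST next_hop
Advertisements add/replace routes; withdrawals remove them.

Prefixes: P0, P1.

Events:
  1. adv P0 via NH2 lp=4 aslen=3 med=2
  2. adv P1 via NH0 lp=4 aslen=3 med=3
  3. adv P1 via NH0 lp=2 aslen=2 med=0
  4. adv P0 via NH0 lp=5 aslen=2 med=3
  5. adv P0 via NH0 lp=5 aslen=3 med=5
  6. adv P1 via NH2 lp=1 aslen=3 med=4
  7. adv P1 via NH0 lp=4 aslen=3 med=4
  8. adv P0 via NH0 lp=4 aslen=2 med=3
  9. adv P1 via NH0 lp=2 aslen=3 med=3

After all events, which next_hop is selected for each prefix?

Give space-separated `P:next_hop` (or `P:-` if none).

Answer: P0:NH0 P1:NH0

Derivation:
Op 1: best P0=NH2 P1=-
Op 2: best P0=NH2 P1=NH0
Op 3: best P0=NH2 P1=NH0
Op 4: best P0=NH0 P1=NH0
Op 5: best P0=NH0 P1=NH0
Op 6: best P0=NH0 P1=NH0
Op 7: best P0=NH0 P1=NH0
Op 8: best P0=NH0 P1=NH0
Op 9: best P0=NH0 P1=NH0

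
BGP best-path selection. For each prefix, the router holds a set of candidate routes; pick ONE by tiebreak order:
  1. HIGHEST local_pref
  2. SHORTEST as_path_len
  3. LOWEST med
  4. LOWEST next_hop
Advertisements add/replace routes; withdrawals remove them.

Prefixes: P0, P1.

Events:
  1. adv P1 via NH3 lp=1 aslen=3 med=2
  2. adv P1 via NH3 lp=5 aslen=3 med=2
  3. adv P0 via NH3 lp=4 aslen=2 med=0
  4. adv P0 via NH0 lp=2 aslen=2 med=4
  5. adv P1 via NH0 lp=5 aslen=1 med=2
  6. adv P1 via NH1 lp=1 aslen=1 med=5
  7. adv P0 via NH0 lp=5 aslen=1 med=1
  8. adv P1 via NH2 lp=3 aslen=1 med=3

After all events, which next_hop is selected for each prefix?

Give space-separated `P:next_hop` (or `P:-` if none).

Op 1: best P0=- P1=NH3
Op 2: best P0=- P1=NH3
Op 3: best P0=NH3 P1=NH3
Op 4: best P0=NH3 P1=NH3
Op 5: best P0=NH3 P1=NH0
Op 6: best P0=NH3 P1=NH0
Op 7: best P0=NH0 P1=NH0
Op 8: best P0=NH0 P1=NH0

Answer: P0:NH0 P1:NH0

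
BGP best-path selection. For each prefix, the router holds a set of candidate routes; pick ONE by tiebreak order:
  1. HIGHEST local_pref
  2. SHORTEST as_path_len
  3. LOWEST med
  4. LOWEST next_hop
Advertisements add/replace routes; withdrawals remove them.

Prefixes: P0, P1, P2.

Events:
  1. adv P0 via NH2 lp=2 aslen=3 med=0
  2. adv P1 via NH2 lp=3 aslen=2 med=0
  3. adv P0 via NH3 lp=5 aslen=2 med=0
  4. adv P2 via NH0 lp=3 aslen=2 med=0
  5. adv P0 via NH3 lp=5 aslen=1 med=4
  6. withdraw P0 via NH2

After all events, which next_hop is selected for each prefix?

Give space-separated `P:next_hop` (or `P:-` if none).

Op 1: best P0=NH2 P1=- P2=-
Op 2: best P0=NH2 P1=NH2 P2=-
Op 3: best P0=NH3 P1=NH2 P2=-
Op 4: best P0=NH3 P1=NH2 P2=NH0
Op 5: best P0=NH3 P1=NH2 P2=NH0
Op 6: best P0=NH3 P1=NH2 P2=NH0

Answer: P0:NH3 P1:NH2 P2:NH0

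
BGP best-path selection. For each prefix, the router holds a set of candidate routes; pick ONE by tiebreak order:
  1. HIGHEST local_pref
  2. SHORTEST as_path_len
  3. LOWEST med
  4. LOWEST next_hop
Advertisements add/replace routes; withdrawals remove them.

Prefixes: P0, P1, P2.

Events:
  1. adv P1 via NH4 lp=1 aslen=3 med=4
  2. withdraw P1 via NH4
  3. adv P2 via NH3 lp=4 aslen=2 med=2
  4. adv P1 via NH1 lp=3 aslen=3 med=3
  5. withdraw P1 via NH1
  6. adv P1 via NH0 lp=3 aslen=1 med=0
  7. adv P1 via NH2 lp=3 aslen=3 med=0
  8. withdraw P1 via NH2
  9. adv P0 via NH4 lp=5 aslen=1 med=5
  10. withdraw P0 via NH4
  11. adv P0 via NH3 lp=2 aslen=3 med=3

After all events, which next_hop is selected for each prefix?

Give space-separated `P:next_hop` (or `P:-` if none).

Op 1: best P0=- P1=NH4 P2=-
Op 2: best P0=- P1=- P2=-
Op 3: best P0=- P1=- P2=NH3
Op 4: best P0=- P1=NH1 P2=NH3
Op 5: best P0=- P1=- P2=NH3
Op 6: best P0=- P1=NH0 P2=NH3
Op 7: best P0=- P1=NH0 P2=NH3
Op 8: best P0=- P1=NH0 P2=NH3
Op 9: best P0=NH4 P1=NH0 P2=NH3
Op 10: best P0=- P1=NH0 P2=NH3
Op 11: best P0=NH3 P1=NH0 P2=NH3

Answer: P0:NH3 P1:NH0 P2:NH3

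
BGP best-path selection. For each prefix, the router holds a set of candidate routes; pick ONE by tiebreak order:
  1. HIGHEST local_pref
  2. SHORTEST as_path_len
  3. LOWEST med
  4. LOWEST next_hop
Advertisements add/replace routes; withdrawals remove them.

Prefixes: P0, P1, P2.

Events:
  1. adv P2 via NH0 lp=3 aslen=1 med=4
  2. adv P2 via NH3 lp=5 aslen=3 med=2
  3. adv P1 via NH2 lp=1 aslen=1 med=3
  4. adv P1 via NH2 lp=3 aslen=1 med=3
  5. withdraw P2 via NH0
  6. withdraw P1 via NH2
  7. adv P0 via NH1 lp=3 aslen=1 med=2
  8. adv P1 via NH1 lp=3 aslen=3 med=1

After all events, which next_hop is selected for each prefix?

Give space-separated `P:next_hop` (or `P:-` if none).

Op 1: best P0=- P1=- P2=NH0
Op 2: best P0=- P1=- P2=NH3
Op 3: best P0=- P1=NH2 P2=NH3
Op 4: best P0=- P1=NH2 P2=NH3
Op 5: best P0=- P1=NH2 P2=NH3
Op 6: best P0=- P1=- P2=NH3
Op 7: best P0=NH1 P1=- P2=NH3
Op 8: best P0=NH1 P1=NH1 P2=NH3

Answer: P0:NH1 P1:NH1 P2:NH3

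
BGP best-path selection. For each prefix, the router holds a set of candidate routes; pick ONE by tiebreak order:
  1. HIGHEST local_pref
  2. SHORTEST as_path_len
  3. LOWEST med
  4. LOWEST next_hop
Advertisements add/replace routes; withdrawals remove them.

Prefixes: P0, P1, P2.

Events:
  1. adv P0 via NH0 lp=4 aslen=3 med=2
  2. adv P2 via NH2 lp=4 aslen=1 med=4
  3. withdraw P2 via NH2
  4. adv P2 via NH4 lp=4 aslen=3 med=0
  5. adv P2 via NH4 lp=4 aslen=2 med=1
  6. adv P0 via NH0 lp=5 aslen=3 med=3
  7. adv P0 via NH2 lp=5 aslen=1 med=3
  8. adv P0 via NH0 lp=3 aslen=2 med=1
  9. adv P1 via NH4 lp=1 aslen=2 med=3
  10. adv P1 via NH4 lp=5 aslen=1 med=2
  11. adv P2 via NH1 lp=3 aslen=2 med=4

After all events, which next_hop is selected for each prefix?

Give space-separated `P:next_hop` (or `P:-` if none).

Op 1: best P0=NH0 P1=- P2=-
Op 2: best P0=NH0 P1=- P2=NH2
Op 3: best P0=NH0 P1=- P2=-
Op 4: best P0=NH0 P1=- P2=NH4
Op 5: best P0=NH0 P1=- P2=NH4
Op 6: best P0=NH0 P1=- P2=NH4
Op 7: best P0=NH2 P1=- P2=NH4
Op 8: best P0=NH2 P1=- P2=NH4
Op 9: best P0=NH2 P1=NH4 P2=NH4
Op 10: best P0=NH2 P1=NH4 P2=NH4
Op 11: best P0=NH2 P1=NH4 P2=NH4

Answer: P0:NH2 P1:NH4 P2:NH4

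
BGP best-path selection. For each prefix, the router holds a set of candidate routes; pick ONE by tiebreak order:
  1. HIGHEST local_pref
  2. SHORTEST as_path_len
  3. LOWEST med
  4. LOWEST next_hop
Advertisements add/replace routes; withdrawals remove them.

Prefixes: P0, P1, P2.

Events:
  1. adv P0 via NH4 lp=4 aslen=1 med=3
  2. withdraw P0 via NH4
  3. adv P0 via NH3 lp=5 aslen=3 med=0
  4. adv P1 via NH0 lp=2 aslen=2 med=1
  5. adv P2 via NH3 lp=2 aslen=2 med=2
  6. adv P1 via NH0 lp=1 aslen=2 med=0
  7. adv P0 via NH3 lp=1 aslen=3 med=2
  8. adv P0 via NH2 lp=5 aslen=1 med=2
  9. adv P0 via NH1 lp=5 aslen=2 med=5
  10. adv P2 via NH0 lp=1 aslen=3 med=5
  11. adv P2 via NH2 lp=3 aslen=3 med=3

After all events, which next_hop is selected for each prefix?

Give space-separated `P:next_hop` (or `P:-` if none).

Op 1: best P0=NH4 P1=- P2=-
Op 2: best P0=- P1=- P2=-
Op 3: best P0=NH3 P1=- P2=-
Op 4: best P0=NH3 P1=NH0 P2=-
Op 5: best P0=NH3 P1=NH0 P2=NH3
Op 6: best P0=NH3 P1=NH0 P2=NH3
Op 7: best P0=NH3 P1=NH0 P2=NH3
Op 8: best P0=NH2 P1=NH0 P2=NH3
Op 9: best P0=NH2 P1=NH0 P2=NH3
Op 10: best P0=NH2 P1=NH0 P2=NH3
Op 11: best P0=NH2 P1=NH0 P2=NH2

Answer: P0:NH2 P1:NH0 P2:NH2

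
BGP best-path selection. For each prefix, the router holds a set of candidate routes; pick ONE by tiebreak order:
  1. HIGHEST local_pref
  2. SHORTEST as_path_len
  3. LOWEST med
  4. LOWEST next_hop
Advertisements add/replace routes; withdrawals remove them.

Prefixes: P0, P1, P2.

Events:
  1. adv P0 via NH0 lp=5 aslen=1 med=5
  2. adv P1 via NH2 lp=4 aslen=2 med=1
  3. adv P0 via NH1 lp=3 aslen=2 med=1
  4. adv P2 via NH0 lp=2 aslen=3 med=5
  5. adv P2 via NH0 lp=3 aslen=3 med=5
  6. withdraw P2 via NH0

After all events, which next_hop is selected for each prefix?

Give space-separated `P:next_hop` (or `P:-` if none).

Answer: P0:NH0 P1:NH2 P2:-

Derivation:
Op 1: best P0=NH0 P1=- P2=-
Op 2: best P0=NH0 P1=NH2 P2=-
Op 3: best P0=NH0 P1=NH2 P2=-
Op 4: best P0=NH0 P1=NH2 P2=NH0
Op 5: best P0=NH0 P1=NH2 P2=NH0
Op 6: best P0=NH0 P1=NH2 P2=-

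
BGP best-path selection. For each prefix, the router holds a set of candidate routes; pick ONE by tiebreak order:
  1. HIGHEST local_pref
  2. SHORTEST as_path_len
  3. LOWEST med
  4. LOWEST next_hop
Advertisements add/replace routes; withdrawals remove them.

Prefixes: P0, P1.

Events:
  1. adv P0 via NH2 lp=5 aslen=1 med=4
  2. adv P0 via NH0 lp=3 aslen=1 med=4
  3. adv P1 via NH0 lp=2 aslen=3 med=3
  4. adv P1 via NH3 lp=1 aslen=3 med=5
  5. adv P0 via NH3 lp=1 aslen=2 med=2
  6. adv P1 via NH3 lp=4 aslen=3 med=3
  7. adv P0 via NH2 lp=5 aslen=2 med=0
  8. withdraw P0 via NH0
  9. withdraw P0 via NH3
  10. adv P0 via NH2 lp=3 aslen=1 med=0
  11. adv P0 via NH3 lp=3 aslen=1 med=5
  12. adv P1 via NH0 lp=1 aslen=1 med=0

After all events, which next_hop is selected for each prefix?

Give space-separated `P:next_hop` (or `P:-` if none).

Op 1: best P0=NH2 P1=-
Op 2: best P0=NH2 P1=-
Op 3: best P0=NH2 P1=NH0
Op 4: best P0=NH2 P1=NH0
Op 5: best P0=NH2 P1=NH0
Op 6: best P0=NH2 P1=NH3
Op 7: best P0=NH2 P1=NH3
Op 8: best P0=NH2 P1=NH3
Op 9: best P0=NH2 P1=NH3
Op 10: best P0=NH2 P1=NH3
Op 11: best P0=NH2 P1=NH3
Op 12: best P0=NH2 P1=NH3

Answer: P0:NH2 P1:NH3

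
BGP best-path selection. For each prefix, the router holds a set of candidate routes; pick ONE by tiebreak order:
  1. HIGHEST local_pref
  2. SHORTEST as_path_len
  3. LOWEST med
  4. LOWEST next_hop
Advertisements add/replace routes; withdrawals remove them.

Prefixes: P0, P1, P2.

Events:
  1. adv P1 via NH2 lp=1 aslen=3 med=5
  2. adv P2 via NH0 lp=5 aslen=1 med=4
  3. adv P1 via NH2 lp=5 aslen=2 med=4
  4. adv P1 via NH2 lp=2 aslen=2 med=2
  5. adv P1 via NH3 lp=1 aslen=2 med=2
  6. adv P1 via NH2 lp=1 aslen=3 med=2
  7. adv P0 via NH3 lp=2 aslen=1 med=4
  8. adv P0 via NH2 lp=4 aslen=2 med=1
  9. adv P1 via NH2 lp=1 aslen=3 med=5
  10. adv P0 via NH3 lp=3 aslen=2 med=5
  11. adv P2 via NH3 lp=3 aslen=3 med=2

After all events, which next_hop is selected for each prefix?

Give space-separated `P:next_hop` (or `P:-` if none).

Answer: P0:NH2 P1:NH3 P2:NH0

Derivation:
Op 1: best P0=- P1=NH2 P2=-
Op 2: best P0=- P1=NH2 P2=NH0
Op 3: best P0=- P1=NH2 P2=NH0
Op 4: best P0=- P1=NH2 P2=NH0
Op 5: best P0=- P1=NH2 P2=NH0
Op 6: best P0=- P1=NH3 P2=NH0
Op 7: best P0=NH3 P1=NH3 P2=NH0
Op 8: best P0=NH2 P1=NH3 P2=NH0
Op 9: best P0=NH2 P1=NH3 P2=NH0
Op 10: best P0=NH2 P1=NH3 P2=NH0
Op 11: best P0=NH2 P1=NH3 P2=NH0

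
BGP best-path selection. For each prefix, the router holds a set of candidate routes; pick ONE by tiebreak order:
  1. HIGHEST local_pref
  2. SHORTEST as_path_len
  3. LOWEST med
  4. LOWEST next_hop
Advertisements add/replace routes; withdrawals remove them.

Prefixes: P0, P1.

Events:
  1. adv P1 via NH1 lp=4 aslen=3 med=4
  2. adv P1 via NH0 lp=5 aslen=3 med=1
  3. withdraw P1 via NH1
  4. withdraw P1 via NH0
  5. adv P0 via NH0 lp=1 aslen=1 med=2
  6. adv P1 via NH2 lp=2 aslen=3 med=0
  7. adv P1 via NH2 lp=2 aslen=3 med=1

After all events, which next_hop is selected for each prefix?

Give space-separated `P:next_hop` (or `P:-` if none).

Op 1: best P0=- P1=NH1
Op 2: best P0=- P1=NH0
Op 3: best P0=- P1=NH0
Op 4: best P0=- P1=-
Op 5: best P0=NH0 P1=-
Op 6: best P0=NH0 P1=NH2
Op 7: best P0=NH0 P1=NH2

Answer: P0:NH0 P1:NH2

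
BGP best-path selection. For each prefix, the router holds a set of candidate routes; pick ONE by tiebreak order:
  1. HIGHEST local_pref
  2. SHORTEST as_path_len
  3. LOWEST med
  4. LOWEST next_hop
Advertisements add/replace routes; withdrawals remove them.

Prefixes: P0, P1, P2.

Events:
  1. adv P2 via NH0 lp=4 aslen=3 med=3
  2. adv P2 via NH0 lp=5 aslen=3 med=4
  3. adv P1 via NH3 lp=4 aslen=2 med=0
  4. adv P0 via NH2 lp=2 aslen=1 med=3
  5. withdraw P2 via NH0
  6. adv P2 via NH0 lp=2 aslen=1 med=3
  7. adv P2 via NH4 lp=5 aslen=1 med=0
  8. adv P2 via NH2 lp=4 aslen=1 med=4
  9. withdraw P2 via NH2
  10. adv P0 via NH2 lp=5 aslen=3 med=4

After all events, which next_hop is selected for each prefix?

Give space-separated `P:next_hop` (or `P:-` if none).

Answer: P0:NH2 P1:NH3 P2:NH4

Derivation:
Op 1: best P0=- P1=- P2=NH0
Op 2: best P0=- P1=- P2=NH0
Op 3: best P0=- P1=NH3 P2=NH0
Op 4: best P0=NH2 P1=NH3 P2=NH0
Op 5: best P0=NH2 P1=NH3 P2=-
Op 6: best P0=NH2 P1=NH3 P2=NH0
Op 7: best P0=NH2 P1=NH3 P2=NH4
Op 8: best P0=NH2 P1=NH3 P2=NH4
Op 9: best P0=NH2 P1=NH3 P2=NH4
Op 10: best P0=NH2 P1=NH3 P2=NH4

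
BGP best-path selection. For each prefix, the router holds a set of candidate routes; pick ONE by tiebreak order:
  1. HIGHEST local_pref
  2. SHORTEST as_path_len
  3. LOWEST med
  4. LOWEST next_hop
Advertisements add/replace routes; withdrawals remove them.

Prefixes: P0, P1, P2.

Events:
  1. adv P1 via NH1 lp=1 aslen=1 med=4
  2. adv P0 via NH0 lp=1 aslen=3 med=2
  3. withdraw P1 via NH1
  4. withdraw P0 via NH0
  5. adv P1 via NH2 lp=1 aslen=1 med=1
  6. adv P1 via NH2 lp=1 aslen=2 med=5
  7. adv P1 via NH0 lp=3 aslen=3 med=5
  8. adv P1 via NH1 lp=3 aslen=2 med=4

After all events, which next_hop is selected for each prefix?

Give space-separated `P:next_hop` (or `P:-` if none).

Op 1: best P0=- P1=NH1 P2=-
Op 2: best P0=NH0 P1=NH1 P2=-
Op 3: best P0=NH0 P1=- P2=-
Op 4: best P0=- P1=- P2=-
Op 5: best P0=- P1=NH2 P2=-
Op 6: best P0=- P1=NH2 P2=-
Op 7: best P0=- P1=NH0 P2=-
Op 8: best P0=- P1=NH1 P2=-

Answer: P0:- P1:NH1 P2:-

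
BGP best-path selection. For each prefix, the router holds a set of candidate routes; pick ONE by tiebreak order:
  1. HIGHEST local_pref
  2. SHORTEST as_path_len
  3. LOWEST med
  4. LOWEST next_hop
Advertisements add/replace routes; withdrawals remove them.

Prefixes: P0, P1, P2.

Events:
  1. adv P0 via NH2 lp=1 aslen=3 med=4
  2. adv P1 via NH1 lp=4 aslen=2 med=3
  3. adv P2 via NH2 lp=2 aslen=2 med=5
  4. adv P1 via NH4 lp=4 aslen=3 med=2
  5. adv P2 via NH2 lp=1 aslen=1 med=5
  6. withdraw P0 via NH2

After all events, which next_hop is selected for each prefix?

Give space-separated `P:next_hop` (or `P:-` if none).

Op 1: best P0=NH2 P1=- P2=-
Op 2: best P0=NH2 P1=NH1 P2=-
Op 3: best P0=NH2 P1=NH1 P2=NH2
Op 4: best P0=NH2 P1=NH1 P2=NH2
Op 5: best P0=NH2 P1=NH1 P2=NH2
Op 6: best P0=- P1=NH1 P2=NH2

Answer: P0:- P1:NH1 P2:NH2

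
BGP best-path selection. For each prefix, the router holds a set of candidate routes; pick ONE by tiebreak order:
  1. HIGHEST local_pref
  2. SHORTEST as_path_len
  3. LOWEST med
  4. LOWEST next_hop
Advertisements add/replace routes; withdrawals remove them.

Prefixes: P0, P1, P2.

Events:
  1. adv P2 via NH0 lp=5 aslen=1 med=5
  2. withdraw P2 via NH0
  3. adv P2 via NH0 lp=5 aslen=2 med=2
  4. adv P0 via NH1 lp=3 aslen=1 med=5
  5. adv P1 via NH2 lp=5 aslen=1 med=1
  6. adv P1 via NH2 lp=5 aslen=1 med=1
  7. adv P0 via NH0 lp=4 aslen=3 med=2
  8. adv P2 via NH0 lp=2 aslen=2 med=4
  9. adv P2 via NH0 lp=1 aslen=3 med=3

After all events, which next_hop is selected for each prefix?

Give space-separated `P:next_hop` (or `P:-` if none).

Answer: P0:NH0 P1:NH2 P2:NH0

Derivation:
Op 1: best P0=- P1=- P2=NH0
Op 2: best P0=- P1=- P2=-
Op 3: best P0=- P1=- P2=NH0
Op 4: best P0=NH1 P1=- P2=NH0
Op 5: best P0=NH1 P1=NH2 P2=NH0
Op 6: best P0=NH1 P1=NH2 P2=NH0
Op 7: best P0=NH0 P1=NH2 P2=NH0
Op 8: best P0=NH0 P1=NH2 P2=NH0
Op 9: best P0=NH0 P1=NH2 P2=NH0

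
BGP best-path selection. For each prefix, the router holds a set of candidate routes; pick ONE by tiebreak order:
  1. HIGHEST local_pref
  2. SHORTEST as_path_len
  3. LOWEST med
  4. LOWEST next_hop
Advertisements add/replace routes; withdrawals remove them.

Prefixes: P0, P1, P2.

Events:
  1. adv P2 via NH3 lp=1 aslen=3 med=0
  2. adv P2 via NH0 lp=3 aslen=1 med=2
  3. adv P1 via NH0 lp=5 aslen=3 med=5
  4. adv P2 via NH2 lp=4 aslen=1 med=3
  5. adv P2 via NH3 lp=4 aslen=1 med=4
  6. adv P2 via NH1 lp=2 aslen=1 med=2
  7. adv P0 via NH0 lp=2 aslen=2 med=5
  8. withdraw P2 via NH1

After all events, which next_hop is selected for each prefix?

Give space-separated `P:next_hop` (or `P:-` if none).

Op 1: best P0=- P1=- P2=NH3
Op 2: best P0=- P1=- P2=NH0
Op 3: best P0=- P1=NH0 P2=NH0
Op 4: best P0=- P1=NH0 P2=NH2
Op 5: best P0=- P1=NH0 P2=NH2
Op 6: best P0=- P1=NH0 P2=NH2
Op 7: best P0=NH0 P1=NH0 P2=NH2
Op 8: best P0=NH0 P1=NH0 P2=NH2

Answer: P0:NH0 P1:NH0 P2:NH2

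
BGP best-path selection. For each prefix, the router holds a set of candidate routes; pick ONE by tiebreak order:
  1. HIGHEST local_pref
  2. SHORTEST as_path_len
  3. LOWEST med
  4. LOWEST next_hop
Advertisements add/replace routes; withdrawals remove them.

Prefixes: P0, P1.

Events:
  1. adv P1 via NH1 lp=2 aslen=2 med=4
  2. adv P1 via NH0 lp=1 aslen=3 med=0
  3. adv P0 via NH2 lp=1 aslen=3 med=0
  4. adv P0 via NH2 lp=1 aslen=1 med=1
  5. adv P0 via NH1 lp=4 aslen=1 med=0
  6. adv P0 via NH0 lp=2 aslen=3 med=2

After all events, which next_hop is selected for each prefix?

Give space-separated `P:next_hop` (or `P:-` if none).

Op 1: best P0=- P1=NH1
Op 2: best P0=- P1=NH1
Op 3: best P0=NH2 P1=NH1
Op 4: best P0=NH2 P1=NH1
Op 5: best P0=NH1 P1=NH1
Op 6: best P0=NH1 P1=NH1

Answer: P0:NH1 P1:NH1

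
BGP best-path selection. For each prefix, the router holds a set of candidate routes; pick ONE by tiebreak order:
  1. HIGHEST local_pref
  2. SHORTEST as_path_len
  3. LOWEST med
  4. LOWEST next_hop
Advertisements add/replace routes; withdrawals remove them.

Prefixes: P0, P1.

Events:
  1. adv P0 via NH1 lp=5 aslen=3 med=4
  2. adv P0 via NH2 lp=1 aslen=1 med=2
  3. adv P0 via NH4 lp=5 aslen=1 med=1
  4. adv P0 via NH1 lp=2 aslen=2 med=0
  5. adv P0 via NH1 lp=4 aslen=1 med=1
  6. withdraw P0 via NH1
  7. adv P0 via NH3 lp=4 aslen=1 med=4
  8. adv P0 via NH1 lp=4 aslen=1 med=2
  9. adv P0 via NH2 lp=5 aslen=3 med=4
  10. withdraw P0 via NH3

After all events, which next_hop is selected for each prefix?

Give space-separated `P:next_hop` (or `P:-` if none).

Answer: P0:NH4 P1:-

Derivation:
Op 1: best P0=NH1 P1=-
Op 2: best P0=NH1 P1=-
Op 3: best P0=NH4 P1=-
Op 4: best P0=NH4 P1=-
Op 5: best P0=NH4 P1=-
Op 6: best P0=NH4 P1=-
Op 7: best P0=NH4 P1=-
Op 8: best P0=NH4 P1=-
Op 9: best P0=NH4 P1=-
Op 10: best P0=NH4 P1=-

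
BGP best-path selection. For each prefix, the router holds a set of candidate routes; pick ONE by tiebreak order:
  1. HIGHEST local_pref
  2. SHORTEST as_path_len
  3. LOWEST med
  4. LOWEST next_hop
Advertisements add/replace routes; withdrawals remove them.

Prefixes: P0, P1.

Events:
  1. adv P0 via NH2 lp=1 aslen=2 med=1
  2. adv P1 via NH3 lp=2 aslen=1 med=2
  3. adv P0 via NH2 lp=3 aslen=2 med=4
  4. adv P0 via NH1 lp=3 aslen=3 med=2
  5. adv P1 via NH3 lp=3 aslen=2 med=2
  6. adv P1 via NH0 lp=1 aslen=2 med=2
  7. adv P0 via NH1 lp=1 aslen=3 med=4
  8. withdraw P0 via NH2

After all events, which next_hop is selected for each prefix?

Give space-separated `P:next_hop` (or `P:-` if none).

Answer: P0:NH1 P1:NH3

Derivation:
Op 1: best P0=NH2 P1=-
Op 2: best P0=NH2 P1=NH3
Op 3: best P0=NH2 P1=NH3
Op 4: best P0=NH2 P1=NH3
Op 5: best P0=NH2 P1=NH3
Op 6: best P0=NH2 P1=NH3
Op 7: best P0=NH2 P1=NH3
Op 8: best P0=NH1 P1=NH3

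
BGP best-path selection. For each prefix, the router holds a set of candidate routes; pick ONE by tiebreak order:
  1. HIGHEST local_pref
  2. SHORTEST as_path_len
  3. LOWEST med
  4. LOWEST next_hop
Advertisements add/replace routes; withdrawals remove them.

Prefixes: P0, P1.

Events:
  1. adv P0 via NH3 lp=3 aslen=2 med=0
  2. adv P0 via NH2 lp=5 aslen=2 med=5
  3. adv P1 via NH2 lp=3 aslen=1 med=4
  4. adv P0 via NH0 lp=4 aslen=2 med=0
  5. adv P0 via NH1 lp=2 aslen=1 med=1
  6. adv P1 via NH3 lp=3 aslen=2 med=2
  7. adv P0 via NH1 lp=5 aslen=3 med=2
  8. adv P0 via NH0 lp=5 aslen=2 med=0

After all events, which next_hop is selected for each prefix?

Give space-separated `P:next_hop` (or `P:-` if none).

Answer: P0:NH0 P1:NH2

Derivation:
Op 1: best P0=NH3 P1=-
Op 2: best P0=NH2 P1=-
Op 3: best P0=NH2 P1=NH2
Op 4: best P0=NH2 P1=NH2
Op 5: best P0=NH2 P1=NH2
Op 6: best P0=NH2 P1=NH2
Op 7: best P0=NH2 P1=NH2
Op 8: best P0=NH0 P1=NH2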